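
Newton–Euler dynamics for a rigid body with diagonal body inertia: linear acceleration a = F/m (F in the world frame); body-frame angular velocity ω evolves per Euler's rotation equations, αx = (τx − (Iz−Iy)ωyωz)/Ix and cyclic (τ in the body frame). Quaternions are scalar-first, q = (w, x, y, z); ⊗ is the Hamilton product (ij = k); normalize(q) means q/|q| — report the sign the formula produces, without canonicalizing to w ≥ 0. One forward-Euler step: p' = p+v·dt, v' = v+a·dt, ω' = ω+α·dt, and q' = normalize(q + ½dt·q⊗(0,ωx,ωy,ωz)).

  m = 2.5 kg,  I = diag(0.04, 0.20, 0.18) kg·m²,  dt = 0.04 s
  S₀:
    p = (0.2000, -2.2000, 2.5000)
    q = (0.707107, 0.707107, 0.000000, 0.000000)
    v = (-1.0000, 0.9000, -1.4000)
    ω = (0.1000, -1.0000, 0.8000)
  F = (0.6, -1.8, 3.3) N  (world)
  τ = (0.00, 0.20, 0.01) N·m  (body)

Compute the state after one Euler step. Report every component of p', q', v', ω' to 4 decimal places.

p' = (0.1600, -2.1640, 2.4440)
q' = (0.7055, 0.7083, -0.0254, -0.0028)
v' = (-0.9904, 0.8712, -1.3472)
ω' = (0.0840, -0.9578, 0.8058)

angular accel α = (-0.4000, 1.0560, 0.1444)
ω' = ω + α·dt = (0.0840, -0.9578, 0.8058)
q⊗(0,ω) = (-0.0707107, 0.0707107, -1.2727926, -0.1414214)
q' = normalize(q + ½dt·q⊗(0,ω)) = (0.7055, 0.7083, -0.0254, -0.0028)
p' = p + v·dt = (0.1600, -2.1640, 2.4440)
v' = v + a·dt = (-0.9904, 0.8712, -1.3472)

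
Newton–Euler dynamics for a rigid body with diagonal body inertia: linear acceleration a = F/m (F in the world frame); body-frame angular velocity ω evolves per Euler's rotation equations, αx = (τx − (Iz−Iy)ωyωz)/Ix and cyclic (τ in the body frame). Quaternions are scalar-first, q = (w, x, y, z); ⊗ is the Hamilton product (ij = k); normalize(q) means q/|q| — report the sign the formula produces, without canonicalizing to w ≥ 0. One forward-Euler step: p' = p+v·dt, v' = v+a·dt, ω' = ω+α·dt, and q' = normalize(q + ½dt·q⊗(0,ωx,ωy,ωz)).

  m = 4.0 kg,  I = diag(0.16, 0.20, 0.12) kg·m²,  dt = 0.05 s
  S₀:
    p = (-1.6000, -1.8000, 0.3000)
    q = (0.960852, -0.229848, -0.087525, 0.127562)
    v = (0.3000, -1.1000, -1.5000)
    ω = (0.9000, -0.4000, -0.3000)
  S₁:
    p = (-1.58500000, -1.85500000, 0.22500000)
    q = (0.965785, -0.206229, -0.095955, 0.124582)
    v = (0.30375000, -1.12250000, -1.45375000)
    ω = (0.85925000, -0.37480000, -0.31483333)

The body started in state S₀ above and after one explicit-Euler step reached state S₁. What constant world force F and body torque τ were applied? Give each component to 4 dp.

Δv = v₁−v₀ = (0.00375000, -0.02250000, 0.04625000)
F = m·Δv/dt = (0.3000, -1.8000, 3.7000)
Δω = ω₁−ω₀ = (-0.04075000, 0.02520000, -0.01483333)
I·α + gyro = (-0.1400, 0.0900, -0.0500)

F = (0.3000, -1.8000, 3.7000)
τ = (-0.1400, 0.0900, -0.0500)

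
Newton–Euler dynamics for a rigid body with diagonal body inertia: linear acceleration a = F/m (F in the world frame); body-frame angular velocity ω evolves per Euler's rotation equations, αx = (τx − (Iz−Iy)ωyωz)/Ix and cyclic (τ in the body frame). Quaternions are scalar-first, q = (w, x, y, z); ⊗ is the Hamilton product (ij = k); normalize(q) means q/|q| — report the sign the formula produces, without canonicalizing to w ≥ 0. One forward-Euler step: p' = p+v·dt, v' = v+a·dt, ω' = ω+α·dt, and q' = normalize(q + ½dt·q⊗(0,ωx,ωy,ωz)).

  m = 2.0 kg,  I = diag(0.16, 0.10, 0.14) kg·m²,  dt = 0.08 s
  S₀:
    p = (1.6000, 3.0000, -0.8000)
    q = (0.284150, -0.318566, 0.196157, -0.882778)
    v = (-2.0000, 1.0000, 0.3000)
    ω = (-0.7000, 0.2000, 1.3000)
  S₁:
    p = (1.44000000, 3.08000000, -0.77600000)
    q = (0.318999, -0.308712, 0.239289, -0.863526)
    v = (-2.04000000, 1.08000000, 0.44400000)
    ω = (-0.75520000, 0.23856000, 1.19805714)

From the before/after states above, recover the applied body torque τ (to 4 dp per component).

Δω = ω₁−ω₀ = (-0.05520000, 0.03856000, -0.10194286)
ω₀×(Iω₀) = (0.0104, -0.0182, 0.0084)
applied torque τ = (-0.1000, 0.0300, -0.1700)

τ = (-0.1000, 0.0300, -0.1700)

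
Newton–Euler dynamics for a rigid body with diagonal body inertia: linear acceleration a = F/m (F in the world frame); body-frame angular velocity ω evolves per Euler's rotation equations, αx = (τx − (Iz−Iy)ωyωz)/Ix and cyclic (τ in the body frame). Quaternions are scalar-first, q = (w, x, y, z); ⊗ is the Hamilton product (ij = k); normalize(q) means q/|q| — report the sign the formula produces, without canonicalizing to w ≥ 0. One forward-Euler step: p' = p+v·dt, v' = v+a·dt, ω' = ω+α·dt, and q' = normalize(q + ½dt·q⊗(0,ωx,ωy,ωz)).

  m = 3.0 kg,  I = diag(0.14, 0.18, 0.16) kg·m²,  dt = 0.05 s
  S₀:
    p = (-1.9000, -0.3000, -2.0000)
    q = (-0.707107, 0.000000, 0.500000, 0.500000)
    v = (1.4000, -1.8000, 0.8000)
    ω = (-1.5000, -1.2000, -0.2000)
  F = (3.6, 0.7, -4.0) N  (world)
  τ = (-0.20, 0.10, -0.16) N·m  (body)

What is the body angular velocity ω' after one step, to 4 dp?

ω' = (-1.5697, -1.1706, -0.2725)

α = I⁻¹(τ − ω×Iω) = (-1.3943, 0.5889, -1.4500)
new body rate ω' = (-1.5697, -1.1706, -0.2725)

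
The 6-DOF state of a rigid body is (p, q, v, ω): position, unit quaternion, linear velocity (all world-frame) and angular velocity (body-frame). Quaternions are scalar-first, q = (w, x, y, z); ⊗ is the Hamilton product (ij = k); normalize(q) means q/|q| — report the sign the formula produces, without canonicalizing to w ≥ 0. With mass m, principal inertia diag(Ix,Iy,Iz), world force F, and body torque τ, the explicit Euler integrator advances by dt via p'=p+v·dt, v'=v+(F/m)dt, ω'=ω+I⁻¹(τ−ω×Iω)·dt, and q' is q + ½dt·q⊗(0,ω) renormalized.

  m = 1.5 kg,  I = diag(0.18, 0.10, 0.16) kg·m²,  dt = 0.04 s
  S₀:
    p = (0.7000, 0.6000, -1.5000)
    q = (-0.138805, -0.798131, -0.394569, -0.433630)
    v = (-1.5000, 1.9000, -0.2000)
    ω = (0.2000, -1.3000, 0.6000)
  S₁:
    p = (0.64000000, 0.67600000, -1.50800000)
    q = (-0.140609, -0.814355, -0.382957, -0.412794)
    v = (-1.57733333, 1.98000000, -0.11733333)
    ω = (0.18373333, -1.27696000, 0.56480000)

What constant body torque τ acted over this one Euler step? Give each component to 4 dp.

ω₁ − ω₀ = (-0.01626667, 0.02304000, -0.03520000)
I·α + gyro = (-0.1200, 0.0600, -0.1200)

τ = (-0.1200, 0.0600, -0.1200)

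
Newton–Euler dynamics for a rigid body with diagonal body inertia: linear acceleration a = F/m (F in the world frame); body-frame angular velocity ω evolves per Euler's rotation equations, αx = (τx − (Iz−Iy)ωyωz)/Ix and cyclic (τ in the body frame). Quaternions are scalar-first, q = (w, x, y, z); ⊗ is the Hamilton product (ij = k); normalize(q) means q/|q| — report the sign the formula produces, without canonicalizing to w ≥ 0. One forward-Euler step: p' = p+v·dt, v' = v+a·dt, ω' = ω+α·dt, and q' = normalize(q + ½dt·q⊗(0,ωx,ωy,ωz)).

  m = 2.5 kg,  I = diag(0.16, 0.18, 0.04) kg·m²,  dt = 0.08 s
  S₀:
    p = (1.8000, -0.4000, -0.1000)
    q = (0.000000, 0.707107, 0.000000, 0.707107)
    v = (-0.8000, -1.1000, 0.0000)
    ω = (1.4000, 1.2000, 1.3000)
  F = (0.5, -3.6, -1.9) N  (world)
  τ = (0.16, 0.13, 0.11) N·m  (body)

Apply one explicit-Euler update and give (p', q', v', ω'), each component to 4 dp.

precession coupling ω×(Iω) = (-0.2184, 0.2184, 0.0336)
angular accel α = (2.3650, -0.4911, 1.9100)
new body rate ω' = (1.5892, 1.1607, 1.4528)
q⊗(0,ω) = (-1.9091889, -0.8485284, 0.0707107, 0.8485284)
updated quaternion q' = (-0.0761, 0.6704, 0.0028, 0.7380)
new position p' = (1.7360, -0.4880, -0.1000)
v' = v + a·dt = (-0.7840, -1.2152, -0.0608)

p' = (1.7360, -0.4880, -0.1000)
q' = (-0.0761, 0.6704, 0.0028, 0.7380)
v' = (-0.7840, -1.2152, -0.0608)
ω' = (1.5892, 1.1607, 1.4528)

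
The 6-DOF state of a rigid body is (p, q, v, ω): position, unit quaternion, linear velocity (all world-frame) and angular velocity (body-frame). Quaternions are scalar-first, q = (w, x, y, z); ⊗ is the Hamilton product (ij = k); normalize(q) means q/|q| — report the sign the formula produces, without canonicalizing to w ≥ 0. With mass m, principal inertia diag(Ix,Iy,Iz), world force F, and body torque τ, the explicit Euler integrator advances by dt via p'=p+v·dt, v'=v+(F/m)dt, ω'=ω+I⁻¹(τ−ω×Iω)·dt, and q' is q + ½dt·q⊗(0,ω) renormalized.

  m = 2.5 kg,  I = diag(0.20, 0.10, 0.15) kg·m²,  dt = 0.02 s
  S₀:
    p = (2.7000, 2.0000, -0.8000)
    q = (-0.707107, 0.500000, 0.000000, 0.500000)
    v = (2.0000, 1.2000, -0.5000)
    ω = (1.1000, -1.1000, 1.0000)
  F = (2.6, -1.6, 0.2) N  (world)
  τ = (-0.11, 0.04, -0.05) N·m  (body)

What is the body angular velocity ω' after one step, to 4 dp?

angular accel α = (-0.2750, -0.1500, -1.1400)
ω' = ω + α·dt = (1.0945, -1.1030, 0.9772)

ω' = (1.0945, -1.1030, 0.9772)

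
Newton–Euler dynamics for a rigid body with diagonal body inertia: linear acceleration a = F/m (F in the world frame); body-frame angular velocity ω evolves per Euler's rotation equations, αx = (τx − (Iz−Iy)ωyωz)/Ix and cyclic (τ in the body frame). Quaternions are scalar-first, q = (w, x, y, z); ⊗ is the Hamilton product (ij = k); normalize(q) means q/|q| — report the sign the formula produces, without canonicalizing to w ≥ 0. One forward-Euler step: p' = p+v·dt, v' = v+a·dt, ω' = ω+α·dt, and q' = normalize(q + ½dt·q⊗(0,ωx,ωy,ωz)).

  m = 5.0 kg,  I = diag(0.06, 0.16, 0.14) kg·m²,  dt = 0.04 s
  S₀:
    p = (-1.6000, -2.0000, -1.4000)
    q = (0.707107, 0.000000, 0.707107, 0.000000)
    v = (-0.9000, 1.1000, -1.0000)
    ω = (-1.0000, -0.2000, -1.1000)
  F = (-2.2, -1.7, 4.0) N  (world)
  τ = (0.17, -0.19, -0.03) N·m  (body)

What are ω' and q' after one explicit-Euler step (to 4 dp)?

ω' = (-0.8837, -0.2255, -1.1143)
q' = (0.7096, -0.0297, 0.7040, -0.0014)

ω×(Iω) gyroscopic = (-0.0044, -0.0880, 0.0200)
(τ − ω×Iω)/I = (2.9067, -0.6375, -0.3571)
ω + α·dt = (-0.8837, -0.2255, -1.1143)
Hamilton product q⊗(0,ω) = (0.1414214, -1.4849247, -0.1414214, -0.0707107)
q' = normalize(q + ½dt·q⊗(0,ω)) = (0.7096, -0.0297, 0.7040, -0.0014)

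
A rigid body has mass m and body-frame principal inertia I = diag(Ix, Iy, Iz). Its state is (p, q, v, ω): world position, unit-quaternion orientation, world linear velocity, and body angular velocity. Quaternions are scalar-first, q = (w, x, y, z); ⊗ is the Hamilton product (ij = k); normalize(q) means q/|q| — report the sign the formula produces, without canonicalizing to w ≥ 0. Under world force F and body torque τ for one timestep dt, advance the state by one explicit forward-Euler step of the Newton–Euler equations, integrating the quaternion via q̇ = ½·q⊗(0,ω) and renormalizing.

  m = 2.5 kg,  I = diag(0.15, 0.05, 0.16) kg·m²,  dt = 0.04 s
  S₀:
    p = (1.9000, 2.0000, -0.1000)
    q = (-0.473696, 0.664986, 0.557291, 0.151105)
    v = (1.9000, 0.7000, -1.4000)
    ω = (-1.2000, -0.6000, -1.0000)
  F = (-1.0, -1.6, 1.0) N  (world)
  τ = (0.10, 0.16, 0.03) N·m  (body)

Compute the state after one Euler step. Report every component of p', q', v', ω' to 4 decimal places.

p' = (1.9760, 2.0280, -0.1560)
q' = (-0.4478, 0.6666, 0.5723, 0.1659)
v' = (1.8840, 0.6744, -1.3840)
ω' = (-1.1909, -0.4624, -0.9745)

p + v·dt = (1.9760, 2.0280, -0.1560)
v' = v + a·dt = (1.8840, 0.6744, -1.3840)
angular accel α = (0.2267, 3.4400, 0.6375)
new body rate ω' = (-1.1909, -0.4624, -0.9745)
q⊗(0,ω) = (1.2834628, 0.1018072, 0.7678776, 0.7434536)
q' = normalize(q + ½dt·q⊗(0,ω)) = (-0.4478, 0.6666, 0.5723, 0.1659)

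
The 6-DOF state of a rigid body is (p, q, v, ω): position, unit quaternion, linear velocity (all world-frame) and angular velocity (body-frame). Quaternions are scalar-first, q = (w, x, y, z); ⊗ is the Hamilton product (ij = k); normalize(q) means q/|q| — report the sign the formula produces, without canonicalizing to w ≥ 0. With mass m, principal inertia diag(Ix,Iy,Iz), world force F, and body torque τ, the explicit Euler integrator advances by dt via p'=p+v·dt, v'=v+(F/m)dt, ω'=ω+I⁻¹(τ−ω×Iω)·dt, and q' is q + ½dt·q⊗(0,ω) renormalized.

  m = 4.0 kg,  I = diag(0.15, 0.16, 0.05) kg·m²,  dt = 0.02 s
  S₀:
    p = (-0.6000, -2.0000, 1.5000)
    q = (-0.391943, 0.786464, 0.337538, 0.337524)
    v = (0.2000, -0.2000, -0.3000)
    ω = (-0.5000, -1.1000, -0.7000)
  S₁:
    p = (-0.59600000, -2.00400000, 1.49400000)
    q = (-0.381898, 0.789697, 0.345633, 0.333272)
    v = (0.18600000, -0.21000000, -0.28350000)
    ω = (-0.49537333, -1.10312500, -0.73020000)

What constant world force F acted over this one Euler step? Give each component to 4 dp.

Δv = v₁−v₀ = (-0.01400000, -0.01000000, 0.01650000)
applied force F = (-2.8000, -2.0000, 3.3000)

F = (-2.8000, -2.0000, 3.3000)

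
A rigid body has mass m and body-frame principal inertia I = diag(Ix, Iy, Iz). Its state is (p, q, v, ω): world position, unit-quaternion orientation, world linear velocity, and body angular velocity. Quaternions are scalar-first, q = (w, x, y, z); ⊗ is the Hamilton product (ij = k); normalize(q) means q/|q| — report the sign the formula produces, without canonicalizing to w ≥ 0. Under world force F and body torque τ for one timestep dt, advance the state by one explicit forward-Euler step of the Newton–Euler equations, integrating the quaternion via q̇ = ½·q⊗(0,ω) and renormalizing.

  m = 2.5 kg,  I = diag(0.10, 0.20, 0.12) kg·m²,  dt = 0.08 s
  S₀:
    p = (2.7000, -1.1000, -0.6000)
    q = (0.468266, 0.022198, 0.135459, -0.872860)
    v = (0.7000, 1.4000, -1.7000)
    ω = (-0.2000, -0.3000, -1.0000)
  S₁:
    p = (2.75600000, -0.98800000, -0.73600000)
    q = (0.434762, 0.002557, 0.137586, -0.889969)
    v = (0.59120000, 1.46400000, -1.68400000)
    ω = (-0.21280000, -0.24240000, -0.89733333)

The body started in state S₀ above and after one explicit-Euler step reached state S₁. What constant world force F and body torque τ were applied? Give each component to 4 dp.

rate change Δω = (-0.01280000, 0.05760000, 0.10266667)
ω₀×(Iω₀) = (-0.0240, -0.0040, 0.0060)
I·α + gyro = (-0.0400, 0.1400, 0.1600)
velocity change Δv = (-0.10880000, 0.06400000, 0.01600000)
F = m·Δv/dt = (-3.4000, 2.0000, 0.5000)

F = (-3.4000, 2.0000, 0.5000)
τ = (-0.0400, 0.1400, 0.1600)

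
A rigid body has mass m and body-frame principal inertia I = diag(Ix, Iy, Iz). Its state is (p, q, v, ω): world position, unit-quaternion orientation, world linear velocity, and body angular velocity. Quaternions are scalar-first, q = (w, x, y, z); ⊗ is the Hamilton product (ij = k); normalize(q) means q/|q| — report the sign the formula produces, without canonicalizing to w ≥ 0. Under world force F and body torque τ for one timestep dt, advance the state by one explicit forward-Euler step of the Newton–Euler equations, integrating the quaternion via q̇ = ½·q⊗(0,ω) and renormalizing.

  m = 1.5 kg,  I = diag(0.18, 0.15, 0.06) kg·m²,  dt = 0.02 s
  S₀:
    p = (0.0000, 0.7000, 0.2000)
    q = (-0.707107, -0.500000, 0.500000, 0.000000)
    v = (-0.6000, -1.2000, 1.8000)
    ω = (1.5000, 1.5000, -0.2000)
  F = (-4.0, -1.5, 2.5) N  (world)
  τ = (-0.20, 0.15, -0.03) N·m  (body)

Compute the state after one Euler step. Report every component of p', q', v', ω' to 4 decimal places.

linear accel F/m = (-2.6667, -1.0000, 1.6667)
new position p' = (-0.0120, 0.6760, 0.2360)
new velocity v' = (-0.6533, -1.2200, 1.8333)
angular accel α = (-1.2611, 1.2400, 0.6250)
new body rate ω' = (1.4748, 1.5248, -0.1875)
2q̇ = q⊗(0,ω) = (0.0000000, -1.1606605, -1.1606605, -1.3585786)
q' = normalize(q + ½dt·q⊗(0,ω)) = (-0.7069, -0.5115, 0.4883, -0.0136)

p' = (-0.0120, 0.6760, 0.2360)
q' = (-0.7069, -0.5115, 0.4883, -0.0136)
v' = (-0.6533, -1.2200, 1.8333)
ω' = (1.4748, 1.5248, -0.1875)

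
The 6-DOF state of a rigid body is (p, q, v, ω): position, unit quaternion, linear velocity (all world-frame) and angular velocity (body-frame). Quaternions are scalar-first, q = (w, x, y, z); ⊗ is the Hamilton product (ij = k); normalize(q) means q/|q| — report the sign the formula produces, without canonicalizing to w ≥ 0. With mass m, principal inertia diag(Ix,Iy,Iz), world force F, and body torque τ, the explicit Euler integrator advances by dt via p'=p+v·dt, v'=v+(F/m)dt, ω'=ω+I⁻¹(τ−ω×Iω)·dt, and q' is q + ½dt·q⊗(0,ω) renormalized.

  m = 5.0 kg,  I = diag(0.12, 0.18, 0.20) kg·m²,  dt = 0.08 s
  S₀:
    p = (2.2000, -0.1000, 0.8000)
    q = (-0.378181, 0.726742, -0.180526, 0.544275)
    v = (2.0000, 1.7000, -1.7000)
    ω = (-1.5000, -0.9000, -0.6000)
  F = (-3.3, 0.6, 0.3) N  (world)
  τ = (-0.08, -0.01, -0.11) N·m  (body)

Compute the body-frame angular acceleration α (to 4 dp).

α = (-0.7567, 0.3444, -0.9550)

gyro term ω×Iω = (0.0108, -0.0720, 0.0810)
angular accel α = (-0.7567, 0.3444, -0.9550)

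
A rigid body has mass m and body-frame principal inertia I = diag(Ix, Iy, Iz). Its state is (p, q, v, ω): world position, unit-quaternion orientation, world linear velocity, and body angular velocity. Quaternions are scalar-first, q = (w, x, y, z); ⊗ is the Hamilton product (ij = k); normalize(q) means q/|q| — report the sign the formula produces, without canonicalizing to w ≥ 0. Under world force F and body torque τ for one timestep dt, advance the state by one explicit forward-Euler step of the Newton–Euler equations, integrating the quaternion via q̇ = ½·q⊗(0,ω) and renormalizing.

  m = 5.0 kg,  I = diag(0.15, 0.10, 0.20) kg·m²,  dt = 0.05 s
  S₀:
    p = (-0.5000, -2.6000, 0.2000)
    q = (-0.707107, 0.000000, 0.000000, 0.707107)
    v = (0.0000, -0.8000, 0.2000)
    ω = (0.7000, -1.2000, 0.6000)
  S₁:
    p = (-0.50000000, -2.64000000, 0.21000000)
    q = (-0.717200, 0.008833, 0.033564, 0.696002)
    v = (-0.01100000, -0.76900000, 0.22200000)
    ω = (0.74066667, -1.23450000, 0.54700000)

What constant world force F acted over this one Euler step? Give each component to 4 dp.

F = (-1.1000, 3.1000, 2.2000)

v₁ − v₀ = (-0.01100000, 0.03100000, 0.02200000)
F = m·Δv/dt = (-1.1000, 3.1000, 2.2000)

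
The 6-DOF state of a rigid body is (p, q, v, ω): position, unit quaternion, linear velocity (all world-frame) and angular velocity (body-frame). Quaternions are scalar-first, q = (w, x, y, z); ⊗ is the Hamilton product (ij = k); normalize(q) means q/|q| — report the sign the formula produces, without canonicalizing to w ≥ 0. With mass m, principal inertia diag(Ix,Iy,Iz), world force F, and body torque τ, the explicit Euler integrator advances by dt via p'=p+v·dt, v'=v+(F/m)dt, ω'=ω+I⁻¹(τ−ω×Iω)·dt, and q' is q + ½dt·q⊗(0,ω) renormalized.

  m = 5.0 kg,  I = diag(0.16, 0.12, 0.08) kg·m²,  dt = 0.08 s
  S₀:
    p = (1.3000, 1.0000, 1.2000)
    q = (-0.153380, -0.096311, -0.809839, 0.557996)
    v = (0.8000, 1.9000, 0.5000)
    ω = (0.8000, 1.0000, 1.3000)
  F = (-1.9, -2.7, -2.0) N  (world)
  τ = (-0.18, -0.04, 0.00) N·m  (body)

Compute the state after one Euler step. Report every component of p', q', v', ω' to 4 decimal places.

angular accel α = (-0.8000, -1.0267, 0.4000)
ω' = ω + α·dt = (0.7360, 0.9179, 1.3320)
q⊗(0,ω) = (0.1614930, -1.7334907, 0.4182211, 0.3521662)
updated quaternion q' = (-0.1465, -0.1652, -0.7910, 0.5706)
new position p' = (1.3640, 1.1520, 1.2400)
new velocity v' = (0.7696, 1.8568, 0.4680)

p' = (1.3640, 1.1520, 1.2400)
q' = (-0.1465, -0.1652, -0.7910, 0.5706)
v' = (0.7696, 1.8568, 0.4680)
ω' = (0.7360, 0.9179, 1.3320)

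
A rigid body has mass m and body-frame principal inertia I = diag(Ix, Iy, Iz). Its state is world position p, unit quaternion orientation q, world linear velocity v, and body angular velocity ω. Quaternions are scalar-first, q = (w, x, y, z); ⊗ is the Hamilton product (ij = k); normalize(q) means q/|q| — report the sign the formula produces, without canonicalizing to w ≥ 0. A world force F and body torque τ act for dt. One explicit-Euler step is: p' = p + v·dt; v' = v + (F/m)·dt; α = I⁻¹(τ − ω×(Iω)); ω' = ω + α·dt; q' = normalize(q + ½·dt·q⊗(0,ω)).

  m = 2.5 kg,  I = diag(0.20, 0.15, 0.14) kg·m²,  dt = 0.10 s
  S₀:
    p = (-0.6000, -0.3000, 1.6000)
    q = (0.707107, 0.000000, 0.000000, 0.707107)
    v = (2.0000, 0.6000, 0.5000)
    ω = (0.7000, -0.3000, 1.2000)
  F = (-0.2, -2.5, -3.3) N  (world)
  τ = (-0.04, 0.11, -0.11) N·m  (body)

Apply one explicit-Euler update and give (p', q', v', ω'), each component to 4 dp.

p' = (-0.4000, -0.2400, 1.6500)
q' = (0.6630, 0.0353, 0.0141, 0.7476)
v' = (1.9920, 0.5000, 0.3680)
ω' = (0.6782, -0.2603, 1.1139)

precession coupling ω×(Iω) = (0.0036, 0.0504, 0.0105)
(τ − ω×Iω)/I = (-0.2180, 0.3973, -0.8607)
ω + α·dt = (0.6782, -0.2603, 1.1139)
Hamilton product q⊗(0,ω) = (-0.8485284, 0.7071070, 0.2828428, 0.8485284)
q' = normalize(q + ½dt·q⊗(0,ω)) = (0.6630, 0.0353, 0.0141, 0.7476)
p' = p + v·dt = (-0.4000, -0.2400, 1.6500)
new velocity v' = (1.9920, 0.5000, 0.3680)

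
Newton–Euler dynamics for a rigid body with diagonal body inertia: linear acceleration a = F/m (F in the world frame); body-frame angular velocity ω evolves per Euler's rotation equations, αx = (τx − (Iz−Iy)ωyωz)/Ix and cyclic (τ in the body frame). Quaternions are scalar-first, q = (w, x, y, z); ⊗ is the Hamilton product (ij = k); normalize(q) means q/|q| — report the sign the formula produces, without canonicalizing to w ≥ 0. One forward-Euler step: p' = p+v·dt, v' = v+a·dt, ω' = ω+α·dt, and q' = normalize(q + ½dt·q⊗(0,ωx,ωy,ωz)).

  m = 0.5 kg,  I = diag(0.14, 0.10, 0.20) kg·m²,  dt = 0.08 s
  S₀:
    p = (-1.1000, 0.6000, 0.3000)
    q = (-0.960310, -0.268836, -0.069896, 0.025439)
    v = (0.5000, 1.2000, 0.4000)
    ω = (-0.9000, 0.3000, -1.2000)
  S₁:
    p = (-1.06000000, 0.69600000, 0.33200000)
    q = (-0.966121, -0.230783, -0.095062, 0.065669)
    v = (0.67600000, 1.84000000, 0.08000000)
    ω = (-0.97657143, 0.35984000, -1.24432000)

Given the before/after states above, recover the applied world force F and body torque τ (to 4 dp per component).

rate change Δω = (-0.07657143, 0.05984000, -0.04432000)
applied torque τ = (-0.1700, 0.0100, -0.1000)
velocity change Δv = (0.17600000, 0.64000000, -0.32000000)
m·(v₁−v₀)/dt = (1.1000, 4.0000, -2.0000)

F = (1.1000, 4.0000, -2.0000)
τ = (-0.1700, 0.0100, -0.1000)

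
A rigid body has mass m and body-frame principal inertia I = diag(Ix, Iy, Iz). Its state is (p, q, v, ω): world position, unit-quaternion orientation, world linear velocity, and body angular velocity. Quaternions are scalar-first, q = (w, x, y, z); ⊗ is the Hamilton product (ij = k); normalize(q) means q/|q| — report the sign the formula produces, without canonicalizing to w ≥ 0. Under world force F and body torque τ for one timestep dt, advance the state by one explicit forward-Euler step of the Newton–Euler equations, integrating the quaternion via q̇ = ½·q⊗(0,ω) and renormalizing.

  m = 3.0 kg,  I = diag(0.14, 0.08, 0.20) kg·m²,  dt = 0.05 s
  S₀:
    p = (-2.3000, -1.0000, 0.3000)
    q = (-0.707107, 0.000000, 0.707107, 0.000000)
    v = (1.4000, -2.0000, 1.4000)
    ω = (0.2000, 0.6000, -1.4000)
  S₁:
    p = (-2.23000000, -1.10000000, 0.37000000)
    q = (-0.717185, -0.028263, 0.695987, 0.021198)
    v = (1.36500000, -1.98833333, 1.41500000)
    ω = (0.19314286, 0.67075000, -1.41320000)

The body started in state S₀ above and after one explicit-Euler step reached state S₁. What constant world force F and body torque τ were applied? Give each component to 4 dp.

F = (-2.1000, 0.7000, 0.9000)
τ = (-0.1200, 0.1300, -0.0600)

rate change Δω = (-0.00685714, 0.07075000, -0.01320000)
gyro term ω₀×Iω₀ = (-0.1008, 0.0168, -0.0072)
I·α + gyro = (-0.1200, 0.1300, -0.0600)
velocity change Δv = (-0.03500000, 0.01166667, 0.01500000)
applied force F = (-2.1000, 0.7000, 0.9000)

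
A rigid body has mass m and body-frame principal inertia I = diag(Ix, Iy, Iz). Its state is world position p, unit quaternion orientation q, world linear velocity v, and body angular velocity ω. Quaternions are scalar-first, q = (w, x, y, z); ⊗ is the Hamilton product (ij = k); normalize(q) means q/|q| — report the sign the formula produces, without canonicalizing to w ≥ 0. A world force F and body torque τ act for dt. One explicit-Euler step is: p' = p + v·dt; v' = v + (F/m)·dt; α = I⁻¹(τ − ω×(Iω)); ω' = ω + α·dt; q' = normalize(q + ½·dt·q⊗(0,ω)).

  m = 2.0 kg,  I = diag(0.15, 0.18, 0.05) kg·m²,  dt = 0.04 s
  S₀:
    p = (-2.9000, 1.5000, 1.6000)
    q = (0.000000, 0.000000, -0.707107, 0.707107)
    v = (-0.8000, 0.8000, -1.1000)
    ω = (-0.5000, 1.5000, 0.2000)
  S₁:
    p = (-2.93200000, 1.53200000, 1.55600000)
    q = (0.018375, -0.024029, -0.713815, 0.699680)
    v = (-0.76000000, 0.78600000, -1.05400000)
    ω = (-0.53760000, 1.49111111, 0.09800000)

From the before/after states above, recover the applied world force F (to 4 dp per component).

velocity change Δv = (0.04000000, -0.01400000, 0.04600000)
applied force F = (2.0000, -0.7000, 2.3000)

F = (2.0000, -0.7000, 2.3000)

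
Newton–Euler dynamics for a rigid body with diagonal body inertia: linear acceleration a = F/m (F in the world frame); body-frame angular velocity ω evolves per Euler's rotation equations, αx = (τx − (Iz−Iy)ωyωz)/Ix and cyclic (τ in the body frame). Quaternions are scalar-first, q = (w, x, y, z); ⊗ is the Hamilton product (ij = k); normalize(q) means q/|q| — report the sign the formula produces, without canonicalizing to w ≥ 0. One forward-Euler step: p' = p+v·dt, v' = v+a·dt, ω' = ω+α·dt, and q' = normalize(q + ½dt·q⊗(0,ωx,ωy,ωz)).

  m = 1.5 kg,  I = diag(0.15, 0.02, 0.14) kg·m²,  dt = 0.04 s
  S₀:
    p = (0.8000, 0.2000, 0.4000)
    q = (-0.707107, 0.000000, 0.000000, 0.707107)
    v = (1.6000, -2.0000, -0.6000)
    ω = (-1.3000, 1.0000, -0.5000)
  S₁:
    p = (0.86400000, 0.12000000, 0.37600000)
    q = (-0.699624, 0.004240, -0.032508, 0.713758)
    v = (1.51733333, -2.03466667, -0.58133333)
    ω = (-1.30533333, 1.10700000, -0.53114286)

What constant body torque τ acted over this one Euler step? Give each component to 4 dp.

rate change Δω = (-0.00533333, 0.10700000, -0.03114286)
gyro term ω₀×Iω₀ = (-0.0600, 0.0065, 0.1690)
τ = I·(Δω/dt) + ω₀×(Iω₀) = (-0.0800, 0.0600, 0.0600)

τ = (-0.0800, 0.0600, 0.0600)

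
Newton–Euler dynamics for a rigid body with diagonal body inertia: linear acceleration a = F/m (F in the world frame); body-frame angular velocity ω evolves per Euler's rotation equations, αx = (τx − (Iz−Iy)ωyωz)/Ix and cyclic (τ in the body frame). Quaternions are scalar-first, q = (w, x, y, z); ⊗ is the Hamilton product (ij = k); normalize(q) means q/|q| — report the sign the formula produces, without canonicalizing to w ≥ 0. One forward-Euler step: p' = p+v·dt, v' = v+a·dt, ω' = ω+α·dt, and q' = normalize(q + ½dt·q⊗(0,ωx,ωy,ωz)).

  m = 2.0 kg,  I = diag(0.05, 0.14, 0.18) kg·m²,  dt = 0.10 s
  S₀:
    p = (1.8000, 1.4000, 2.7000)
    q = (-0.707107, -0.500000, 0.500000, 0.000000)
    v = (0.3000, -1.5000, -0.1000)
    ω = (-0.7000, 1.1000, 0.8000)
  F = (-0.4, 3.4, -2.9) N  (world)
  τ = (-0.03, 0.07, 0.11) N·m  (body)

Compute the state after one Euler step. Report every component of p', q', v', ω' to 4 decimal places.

linear accel F/m = (-0.2000, 1.7000, -1.4500)
p' = p + v·dt = (1.8300, 1.2500, 2.6900)
new velocity v' = (0.2800, -1.3300, -0.2450)
(τ − ω×Iω)/I = (-1.3040, -0.0200, 0.9961)
ω + α·dt = (-0.8304, 1.0980, 0.8996)
q⊗(0,ω) = (-0.9000000, 0.8949749, -0.3778177, -0.7656856)
q + ½dt·q⊗(0,ω), renormalized = (-0.7499, -0.4539, 0.4797, -0.0382)

p' = (1.8300, 1.2500, 2.6900)
q' = (-0.7499, -0.4539, 0.4797, -0.0382)
v' = (0.2800, -1.3300, -0.2450)
ω' = (-0.8304, 1.0980, 0.8996)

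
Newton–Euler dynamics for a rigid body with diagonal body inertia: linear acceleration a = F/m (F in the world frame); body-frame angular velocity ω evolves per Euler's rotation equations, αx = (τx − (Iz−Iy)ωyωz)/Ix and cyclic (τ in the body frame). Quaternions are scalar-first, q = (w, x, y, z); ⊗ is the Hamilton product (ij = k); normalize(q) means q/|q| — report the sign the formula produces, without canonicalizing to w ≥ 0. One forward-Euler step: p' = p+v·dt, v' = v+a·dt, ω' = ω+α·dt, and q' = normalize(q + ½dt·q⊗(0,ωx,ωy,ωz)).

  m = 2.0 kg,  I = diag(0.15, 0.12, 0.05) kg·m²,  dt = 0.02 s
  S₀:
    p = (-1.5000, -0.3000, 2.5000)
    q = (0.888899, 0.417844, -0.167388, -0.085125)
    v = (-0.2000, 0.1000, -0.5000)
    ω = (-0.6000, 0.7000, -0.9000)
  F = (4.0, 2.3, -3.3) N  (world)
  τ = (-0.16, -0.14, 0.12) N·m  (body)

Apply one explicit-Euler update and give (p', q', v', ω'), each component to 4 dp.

α = I⁻¹(τ − ω×Iω) = (-1.3607, -1.6167, 2.1480)
new body rate ω' = (-0.6272, 0.6677, -0.8570)
2q̇ = q⊗(0,ω) = (0.2912655, -0.3231027, 1.0493639, -0.6079511)
updated quaternion q' = (0.8917, 0.4146, -0.1569, -0.0912)
linear accel F/m = (2.0000, 1.1500, -1.6500)
new position p' = (-1.5040, -0.2980, 2.4900)
v' = v + a·dt = (-0.1600, 0.1230, -0.5330)

p' = (-1.5040, -0.2980, 2.4900)
q' = (0.8917, 0.4146, -0.1569, -0.0912)
v' = (-0.1600, 0.1230, -0.5330)
ω' = (-0.6272, 0.6677, -0.8570)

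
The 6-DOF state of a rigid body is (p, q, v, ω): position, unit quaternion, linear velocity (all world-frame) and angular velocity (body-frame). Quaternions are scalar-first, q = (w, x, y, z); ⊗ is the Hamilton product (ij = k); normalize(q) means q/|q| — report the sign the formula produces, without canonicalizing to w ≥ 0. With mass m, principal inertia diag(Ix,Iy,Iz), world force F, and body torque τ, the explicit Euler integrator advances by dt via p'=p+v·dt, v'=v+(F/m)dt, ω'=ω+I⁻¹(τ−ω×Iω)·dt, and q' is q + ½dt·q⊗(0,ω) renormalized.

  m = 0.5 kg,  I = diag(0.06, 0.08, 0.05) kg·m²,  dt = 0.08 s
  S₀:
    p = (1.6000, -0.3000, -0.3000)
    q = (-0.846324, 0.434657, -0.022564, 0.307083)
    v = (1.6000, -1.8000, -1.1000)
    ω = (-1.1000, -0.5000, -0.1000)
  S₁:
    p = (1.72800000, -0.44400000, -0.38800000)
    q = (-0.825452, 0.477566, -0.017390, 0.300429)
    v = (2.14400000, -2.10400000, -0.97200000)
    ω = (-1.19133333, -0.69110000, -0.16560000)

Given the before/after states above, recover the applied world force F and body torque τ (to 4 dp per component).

v₁ − v₀ = (0.54400000, -0.30400000, 0.12800000)
applied force F = (3.4000, -1.9000, 0.8000)
ω₁ − ω₀ = (-0.09133333, -0.19110000, -0.06560000)
ω₀×(Iω₀) = (-0.0015, 0.0011, 0.0110)
τ = I·(Δω/dt) + ω₀×(Iω₀) = (-0.0700, -0.1900, -0.0300)

F = (3.4000, -1.9000, 0.8000)
τ = (-0.0700, -0.1900, -0.0300)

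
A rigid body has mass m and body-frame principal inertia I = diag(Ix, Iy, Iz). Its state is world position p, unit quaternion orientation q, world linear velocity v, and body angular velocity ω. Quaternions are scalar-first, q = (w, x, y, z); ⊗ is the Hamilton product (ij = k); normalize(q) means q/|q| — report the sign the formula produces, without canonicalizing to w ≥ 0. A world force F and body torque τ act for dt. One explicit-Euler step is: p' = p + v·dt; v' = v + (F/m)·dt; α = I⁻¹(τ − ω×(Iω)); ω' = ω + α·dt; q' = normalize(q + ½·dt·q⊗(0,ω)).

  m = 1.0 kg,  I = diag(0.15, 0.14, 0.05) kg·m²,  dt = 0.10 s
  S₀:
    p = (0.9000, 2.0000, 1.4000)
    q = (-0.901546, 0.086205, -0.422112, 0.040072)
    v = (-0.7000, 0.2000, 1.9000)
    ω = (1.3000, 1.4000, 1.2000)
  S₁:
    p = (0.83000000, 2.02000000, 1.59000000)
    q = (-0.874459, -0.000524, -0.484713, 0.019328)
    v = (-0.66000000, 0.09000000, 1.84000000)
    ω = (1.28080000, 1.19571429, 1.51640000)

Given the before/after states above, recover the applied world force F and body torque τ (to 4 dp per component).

F = (0.4000, -1.1000, -0.6000)
τ = (-0.1800, -0.1300, 0.1400)

ω₁ − ω₀ = (-0.01920000, -0.20428571, 0.31640000)
ω₀×(Iω₀) = (-0.1512, 0.1560, -0.0182)
τ = I·(Δω/dt) + ω₀×(Iω₀) = (-0.1800, -0.1300, 0.1400)
Δv = v₁−v₀ = (0.04000000, -0.11000000, -0.06000000)
F = m·Δv/dt = (0.4000, -1.1000, -0.6000)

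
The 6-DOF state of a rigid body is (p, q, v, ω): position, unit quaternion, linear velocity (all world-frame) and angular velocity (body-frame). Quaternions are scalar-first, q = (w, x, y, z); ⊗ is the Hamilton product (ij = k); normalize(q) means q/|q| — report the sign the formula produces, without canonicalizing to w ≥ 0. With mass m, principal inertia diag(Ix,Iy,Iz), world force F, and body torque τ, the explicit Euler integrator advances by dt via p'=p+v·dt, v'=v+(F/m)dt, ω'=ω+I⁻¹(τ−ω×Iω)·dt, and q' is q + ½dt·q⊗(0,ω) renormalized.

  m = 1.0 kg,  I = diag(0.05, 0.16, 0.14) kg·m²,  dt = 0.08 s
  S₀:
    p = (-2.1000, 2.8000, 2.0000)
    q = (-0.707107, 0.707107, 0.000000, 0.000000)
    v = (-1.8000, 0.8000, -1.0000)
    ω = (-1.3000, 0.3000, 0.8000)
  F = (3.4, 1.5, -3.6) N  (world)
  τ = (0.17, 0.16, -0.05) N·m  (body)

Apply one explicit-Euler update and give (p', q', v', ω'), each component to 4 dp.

p' = (-2.2440, 2.8640, 1.9200)
q' = (-0.6690, 0.7424, -0.0311, -0.0141)
v' = (-1.5280, 0.9200, -1.2880)
ω' = (-1.0203, 0.3332, 0.7959)

p' = p + v·dt = (-2.2440, 2.8640, 1.9200)
v + (F/m)dt = (-1.5280, 0.9200, -1.2880)
angular accel α = (3.4960, 0.4150, -0.0507)
ω' = ω + α·dt = (-1.0203, 0.3332, 0.7959)
Hamilton product q⊗(0,ω) = (0.9192391, 0.9192391, -0.7778177, -0.3535535)
q' = normalize(q + ½dt·q⊗(0,ω)) = (-0.6690, 0.7424, -0.0311, -0.0141)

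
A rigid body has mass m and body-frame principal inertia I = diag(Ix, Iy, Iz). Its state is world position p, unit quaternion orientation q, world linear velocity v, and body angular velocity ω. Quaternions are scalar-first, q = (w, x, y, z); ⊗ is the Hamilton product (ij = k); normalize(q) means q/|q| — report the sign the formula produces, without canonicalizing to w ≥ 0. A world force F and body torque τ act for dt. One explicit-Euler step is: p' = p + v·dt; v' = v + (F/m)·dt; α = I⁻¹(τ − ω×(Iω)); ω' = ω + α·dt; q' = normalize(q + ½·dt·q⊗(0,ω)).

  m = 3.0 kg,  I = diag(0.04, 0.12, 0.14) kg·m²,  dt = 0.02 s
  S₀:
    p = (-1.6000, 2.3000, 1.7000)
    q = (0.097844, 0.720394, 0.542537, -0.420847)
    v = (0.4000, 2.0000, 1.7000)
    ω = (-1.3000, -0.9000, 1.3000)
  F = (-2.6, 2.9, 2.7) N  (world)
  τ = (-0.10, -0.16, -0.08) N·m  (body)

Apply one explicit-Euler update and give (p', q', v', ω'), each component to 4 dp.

p' = (-1.5920, 2.3400, 1.7340)
q' = (0.1175, 0.7222, 0.5376, -0.4189)
v' = (0.3827, 2.0193, 1.7180)
ω' = (-1.3383, -0.9548, 1.2752)

a = (-0.8667, 0.9667, 0.9000)
p' = p + v·dt = (-1.5920, 2.3400, 1.7340)
v + (F/m)dt = (0.3827, 2.0193, 1.7180)
ω×(Iω) gyroscopic = (-0.0234, 0.1690, 0.0936)
α = I⁻¹(τ − ω×Iω) = (-1.9150, -2.7417, -1.2400)
new body rate ω' = (-1.3383, -0.9548, 1.2752)
Hamilton product q⊗(0,ω) = (1.9718966, 0.1993386, -0.4774707, 0.1841407)
q' = normalize(q + ½dt·q⊗(0,ω)) = (0.1175, 0.7222, 0.5376, -0.4189)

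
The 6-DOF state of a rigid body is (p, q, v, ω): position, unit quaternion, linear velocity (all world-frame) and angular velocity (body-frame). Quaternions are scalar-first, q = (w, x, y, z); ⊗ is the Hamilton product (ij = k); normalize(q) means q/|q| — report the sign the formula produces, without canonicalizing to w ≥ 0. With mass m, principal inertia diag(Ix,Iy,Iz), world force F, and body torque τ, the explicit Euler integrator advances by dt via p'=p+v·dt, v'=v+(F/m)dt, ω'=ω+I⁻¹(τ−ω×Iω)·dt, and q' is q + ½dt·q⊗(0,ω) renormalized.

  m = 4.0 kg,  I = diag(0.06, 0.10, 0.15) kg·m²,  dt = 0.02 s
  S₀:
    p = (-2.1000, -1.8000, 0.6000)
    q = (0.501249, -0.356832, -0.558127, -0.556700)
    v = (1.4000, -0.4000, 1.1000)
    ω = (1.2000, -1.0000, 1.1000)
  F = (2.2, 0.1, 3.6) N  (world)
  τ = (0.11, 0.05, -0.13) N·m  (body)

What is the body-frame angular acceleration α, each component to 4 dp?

α = (2.7500, 1.6880, -0.5467)

gyro term ω×Iω = (-0.0550, -0.1188, -0.0480)
(τ − ω×Iω)/I = (2.7500, 1.6880, -0.5467)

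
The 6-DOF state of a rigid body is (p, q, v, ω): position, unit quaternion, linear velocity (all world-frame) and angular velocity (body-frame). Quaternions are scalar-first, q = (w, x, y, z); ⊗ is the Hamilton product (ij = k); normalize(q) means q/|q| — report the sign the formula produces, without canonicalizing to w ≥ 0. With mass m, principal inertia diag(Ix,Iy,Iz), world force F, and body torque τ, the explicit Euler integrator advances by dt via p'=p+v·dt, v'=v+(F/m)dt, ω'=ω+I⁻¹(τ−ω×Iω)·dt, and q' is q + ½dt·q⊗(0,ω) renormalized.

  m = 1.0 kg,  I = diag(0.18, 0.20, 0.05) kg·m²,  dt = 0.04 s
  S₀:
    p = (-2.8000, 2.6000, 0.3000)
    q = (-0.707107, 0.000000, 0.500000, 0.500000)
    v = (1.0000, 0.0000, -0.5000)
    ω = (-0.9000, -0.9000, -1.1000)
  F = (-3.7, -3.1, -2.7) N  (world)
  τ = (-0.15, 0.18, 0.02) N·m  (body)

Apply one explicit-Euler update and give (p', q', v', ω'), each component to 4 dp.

precession coupling ω×(Iω) = (-0.1485, 0.1287, 0.0162)
(τ − ω×Iω)/I = (-0.0083, 0.2565, 0.0760)
ω' = ω + α·dt = (-0.9003, -0.8897, -1.0970)
Hamilton product q⊗(0,ω) = (1.0000000, 0.5363963, 0.1863963, 1.2278177)
q' = normalize(q + ½dt·q⊗(0,ω)) = (-0.6867, 0.0107, 0.5034, 0.5243)
new position p' = (-2.7600, 2.6000, 0.2800)
new velocity v' = (0.8520, -0.1240, -0.6080)

p' = (-2.7600, 2.6000, 0.2800)
q' = (-0.6867, 0.0107, 0.5034, 0.5243)
v' = (0.8520, -0.1240, -0.6080)
ω' = (-0.9003, -0.8897, -1.0970)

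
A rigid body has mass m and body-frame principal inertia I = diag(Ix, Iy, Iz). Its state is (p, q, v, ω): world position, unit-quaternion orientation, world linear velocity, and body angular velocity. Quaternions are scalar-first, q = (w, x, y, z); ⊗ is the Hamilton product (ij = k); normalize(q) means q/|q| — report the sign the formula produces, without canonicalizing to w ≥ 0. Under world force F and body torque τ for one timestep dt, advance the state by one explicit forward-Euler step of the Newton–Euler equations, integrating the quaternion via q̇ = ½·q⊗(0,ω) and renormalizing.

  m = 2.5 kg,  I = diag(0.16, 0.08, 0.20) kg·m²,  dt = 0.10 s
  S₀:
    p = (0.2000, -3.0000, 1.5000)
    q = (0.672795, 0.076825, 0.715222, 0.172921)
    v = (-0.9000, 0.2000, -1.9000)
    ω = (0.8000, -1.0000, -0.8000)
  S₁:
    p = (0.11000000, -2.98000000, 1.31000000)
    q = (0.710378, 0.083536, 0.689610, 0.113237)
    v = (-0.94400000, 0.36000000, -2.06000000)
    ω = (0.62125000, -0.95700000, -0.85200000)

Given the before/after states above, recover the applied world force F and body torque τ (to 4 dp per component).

F = (-1.1000, 4.0000, -4.0000)
τ = (-0.1900, 0.0600, -0.0400)

Δω = ω₁−ω₀ = (-0.17875000, 0.04300000, -0.05200000)
precession coupling = (0.0960, 0.0256, 0.0640)
τ = I·(Δω/dt) + ω₀×(Iω₀) = (-0.1900, 0.0600, -0.0400)
v₁ − v₀ = (-0.04400000, 0.16000000, -0.16000000)
applied force F = (-1.1000, 4.0000, -4.0000)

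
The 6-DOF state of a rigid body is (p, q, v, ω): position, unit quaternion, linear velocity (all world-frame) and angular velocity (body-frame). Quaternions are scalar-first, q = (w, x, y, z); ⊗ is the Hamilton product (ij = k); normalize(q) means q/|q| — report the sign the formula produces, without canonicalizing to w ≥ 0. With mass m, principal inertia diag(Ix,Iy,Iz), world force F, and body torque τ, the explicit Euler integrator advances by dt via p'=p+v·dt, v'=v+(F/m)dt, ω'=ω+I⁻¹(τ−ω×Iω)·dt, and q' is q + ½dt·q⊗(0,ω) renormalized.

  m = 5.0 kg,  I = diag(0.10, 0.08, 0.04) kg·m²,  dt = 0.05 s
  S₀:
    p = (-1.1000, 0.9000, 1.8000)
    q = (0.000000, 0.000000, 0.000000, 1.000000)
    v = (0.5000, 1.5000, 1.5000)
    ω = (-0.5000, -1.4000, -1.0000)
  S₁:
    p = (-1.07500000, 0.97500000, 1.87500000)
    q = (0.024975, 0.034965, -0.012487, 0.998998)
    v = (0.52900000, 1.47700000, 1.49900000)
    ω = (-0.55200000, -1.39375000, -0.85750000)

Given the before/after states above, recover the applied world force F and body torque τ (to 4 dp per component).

velocity change Δv = (0.02900000, -0.02300000, -0.00100000)
m·(v₁−v₀)/dt = (2.9000, -2.3000, -0.1000)
rate change Δω = (-0.05200000, 0.00625000, 0.14250000)
precession coupling = (-0.0560, 0.0300, -0.0140)
I·α + gyro = (-0.1600, 0.0400, 0.1000)

F = (2.9000, -2.3000, -0.1000)
τ = (-0.1600, 0.0400, 0.1000)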